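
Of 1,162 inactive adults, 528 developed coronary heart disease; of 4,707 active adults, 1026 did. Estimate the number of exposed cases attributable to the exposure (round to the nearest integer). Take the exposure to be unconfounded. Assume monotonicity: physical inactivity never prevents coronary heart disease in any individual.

about 275 cases

p₁ = P(outcome | exposed) = 528/1162 = 0.45439
p₀ = P(outcome | unexposed) = 1026/4707 = 0.21797
PN = (p₁ − p₀)/p₁ = (0.45439 − 0.21797) / 0.45439 ≈ 0.52029.
Attributable cases ≈ PN × (exposed cases) = 0.52029 × 528 ≈ 274.72.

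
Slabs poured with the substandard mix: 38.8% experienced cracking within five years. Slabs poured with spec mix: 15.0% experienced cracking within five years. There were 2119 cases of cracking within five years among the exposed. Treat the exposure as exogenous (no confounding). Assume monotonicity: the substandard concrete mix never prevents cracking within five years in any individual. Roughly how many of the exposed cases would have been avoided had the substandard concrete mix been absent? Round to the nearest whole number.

p₁ = 0.388, p₀ = 0.15.
PN = (p₁ − p₀)/p₁ = (0.388 − 0.15) / 0.388 ≈ 0.61340.
Attributable cases ≈ PN × (exposed cases) = 0.61340 × 2119 ≈ 1299.80.

about 1300 cases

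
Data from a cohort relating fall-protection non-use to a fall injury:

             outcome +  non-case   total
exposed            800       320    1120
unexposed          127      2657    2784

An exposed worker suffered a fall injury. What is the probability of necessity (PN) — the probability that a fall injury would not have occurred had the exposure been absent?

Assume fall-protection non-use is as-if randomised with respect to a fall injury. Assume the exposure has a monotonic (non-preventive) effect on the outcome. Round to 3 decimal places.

PN ≈ 0.936

p₁ = P(outcome | exposed) = 800/1120 = 0.71429
p₀ = P(outcome | unexposed) = 127/2784 = 0.045618
Under exogeneity and monotonicity, PN = (p₁ − p₀)/p₁.
PN = (0.71429 − 0.045618) / 0.71429 ≈ 0.9361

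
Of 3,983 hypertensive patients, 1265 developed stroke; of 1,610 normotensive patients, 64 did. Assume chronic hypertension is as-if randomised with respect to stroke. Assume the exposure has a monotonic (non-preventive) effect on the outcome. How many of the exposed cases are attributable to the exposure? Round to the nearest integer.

p₁ = P(outcome | exposed) = 1265/3983 = 0.3176
p₀ = P(outcome | unexposed) = 64/1610 = 0.039752
PN = (p₁ − p₀)/p₁ = (0.3176 − 0.039752) / 0.3176 ≈ 0.87484.
Attributable cases ≈ PN × (exposed cases) = 0.87484 × 1265 ≈ 1106.67.

about 1107 cases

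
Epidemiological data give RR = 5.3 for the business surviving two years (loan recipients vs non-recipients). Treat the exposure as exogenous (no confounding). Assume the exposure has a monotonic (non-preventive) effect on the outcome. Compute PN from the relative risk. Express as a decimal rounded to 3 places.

Under exogeneity and monotonicity, PN = (RR − 1) / RR = 1 − 1/RR.
PN = (5.3 − 1) / 5.3 = 4.3 / 5.3 ≈ 0.8113

PN ≈ 0.811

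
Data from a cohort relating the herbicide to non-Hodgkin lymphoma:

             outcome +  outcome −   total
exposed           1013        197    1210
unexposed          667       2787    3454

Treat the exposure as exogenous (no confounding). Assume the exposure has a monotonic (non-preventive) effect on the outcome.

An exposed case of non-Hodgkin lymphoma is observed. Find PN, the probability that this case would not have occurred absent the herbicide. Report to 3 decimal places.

PN ≈ 0.769

p₁ = P(outcome | exposed) = 1013/1210 = 0.83719
p₀ = P(outcome | unexposed) = 667/3454 = 0.19311
Under exogeneity and monotonicity, PN = (p₁ − p₀) / p₁.
PN = (0.83719 − 0.19311) / 0.83719 = 0.64408 / 0.83719 ≈ 0.7693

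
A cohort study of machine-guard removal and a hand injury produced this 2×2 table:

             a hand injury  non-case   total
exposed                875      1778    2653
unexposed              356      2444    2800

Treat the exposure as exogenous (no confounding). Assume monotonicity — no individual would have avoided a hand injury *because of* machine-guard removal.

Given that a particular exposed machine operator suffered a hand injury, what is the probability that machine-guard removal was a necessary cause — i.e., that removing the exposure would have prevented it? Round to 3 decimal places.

PN ≈ 0.615

p₁ = P(outcome | exposed) = 875/2653 = 0.32982
p₀ = P(outcome | unexposed) = 356/2800 = 0.12714
Under exogeneity and monotonicity, PN = (p₁ − p₀) / p₁.
PN = (0.32982 − 0.12714) / 0.32982 = 0.20267 / 0.32982 ≈ 0.6145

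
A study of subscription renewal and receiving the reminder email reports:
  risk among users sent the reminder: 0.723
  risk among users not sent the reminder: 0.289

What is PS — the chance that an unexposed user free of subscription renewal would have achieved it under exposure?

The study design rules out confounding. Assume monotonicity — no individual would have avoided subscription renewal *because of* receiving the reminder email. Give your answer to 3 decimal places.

Let p₁ = 0.723, p₀ = 0.289.
Under exogeneity and monotonicity, PS = (p₁ − p₀) / (1 − p₀).
PS = (0.723 − 0.289) / (1 − 0.289) = 0.434 / 0.711 ≈ 0.6104

PS ≈ 0.610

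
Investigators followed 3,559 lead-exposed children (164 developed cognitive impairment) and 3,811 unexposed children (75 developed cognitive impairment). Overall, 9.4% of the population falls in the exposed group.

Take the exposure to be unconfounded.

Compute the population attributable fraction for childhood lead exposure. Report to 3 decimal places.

PAF ≈ 0.112

p₁ = P(outcome | exposed) = 164/3559 = 0.04608
p₀ = P(outcome | unexposed) = 75/3811 = 0.01968
Overall risk P(Y=1) = π·p₁ + (1−π)·p₀ = 0.094×0.04608 + 0.906×0.01968 = 0.022162.
Under exogeneity, PAF = [P(Y=1) − p₀] / P(Y=1).
PAF = (0.022162 − 0.01968) / 0.022162 ≈ 0.1120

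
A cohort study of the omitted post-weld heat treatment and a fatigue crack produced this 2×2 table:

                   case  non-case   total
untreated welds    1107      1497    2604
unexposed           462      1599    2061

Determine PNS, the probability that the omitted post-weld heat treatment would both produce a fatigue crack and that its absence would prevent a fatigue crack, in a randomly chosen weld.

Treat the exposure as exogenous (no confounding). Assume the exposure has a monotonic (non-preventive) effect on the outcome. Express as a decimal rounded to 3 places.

p₁ = P(outcome | exposed) = 1107/2604 = 0.42512
p₀ = P(outcome | unexposed) = 462/2061 = 0.22416
Under exogeneity and monotonicity, PNS = p₁ − p₀.
PNS = 0.42512 − 0.22416 = 0.20095

PNS ≈ 0.201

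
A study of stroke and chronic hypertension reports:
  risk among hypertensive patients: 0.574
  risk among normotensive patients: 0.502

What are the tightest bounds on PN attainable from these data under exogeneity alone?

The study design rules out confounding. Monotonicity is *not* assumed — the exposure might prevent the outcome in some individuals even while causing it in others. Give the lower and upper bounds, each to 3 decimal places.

0.125 ≤ PN ≤ 0.868

Let p₁ = 0.574, p₀ = 0.502.
Under exogeneity alone the bounds on PN are max{0,(p₁−p₀)/p₁} ≤ PN ≤ min{1,(1−p₀)/p₁}.
  lower = (p₁ − p₀)/p₁ = 0.072 / 0.574 ≈ 0.1254
  upper = min{1, (1 − p₀)/p₁} = 0.498 / 0.574 ≈ 0.8676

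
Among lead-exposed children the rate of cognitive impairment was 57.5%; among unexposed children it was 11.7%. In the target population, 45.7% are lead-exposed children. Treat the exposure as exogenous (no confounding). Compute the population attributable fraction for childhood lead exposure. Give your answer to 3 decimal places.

p₁ = 0.575, p₀ = 0.117.
Overall risk P(Y=1) = π·p₁ + (1−π)·p₀ = 0.457×0.575 + 0.543×0.117 = 0.32631.
Under exogeneity, PAF = [P(Y=1) − p₀] / P(Y=1).
PAF = (0.32631 − 0.117) / 0.32631 ≈ 0.6414

PAF ≈ 0.641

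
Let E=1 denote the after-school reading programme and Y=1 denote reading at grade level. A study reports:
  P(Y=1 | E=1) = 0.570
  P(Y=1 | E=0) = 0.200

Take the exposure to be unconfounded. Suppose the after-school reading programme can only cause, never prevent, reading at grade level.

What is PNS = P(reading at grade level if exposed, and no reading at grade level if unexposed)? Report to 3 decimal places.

PNS ≈ 0.370

Let p₁ = 0.57, p₀ = 0.2.
Under exogeneity and monotonicity, PNS = p₁ − p₀.
PNS = 0.57 − 0.2 = 0.37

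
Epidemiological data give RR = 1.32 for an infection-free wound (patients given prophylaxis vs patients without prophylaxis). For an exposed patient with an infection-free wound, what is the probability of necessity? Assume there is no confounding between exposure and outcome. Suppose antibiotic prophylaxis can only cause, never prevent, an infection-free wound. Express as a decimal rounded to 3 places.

PN ≈ 0.242

Under exogeneity and monotonicity, PN = (RR − 1) / RR = 1 − 1/RR.
PN = (1.32 − 1) / 1.32 = 0.32 / 1.32 ≈ 0.2424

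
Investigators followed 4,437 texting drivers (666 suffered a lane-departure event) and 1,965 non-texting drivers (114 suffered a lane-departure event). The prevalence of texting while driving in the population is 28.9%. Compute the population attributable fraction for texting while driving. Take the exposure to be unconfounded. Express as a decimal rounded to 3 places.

PAF ≈ 0.314

p₁ = P(outcome | exposed) = 666/4437 = 0.1501
p₀ = P(outcome | unexposed) = 114/1965 = 0.058015
Overall risk P(Y=1) = π·p₁ + (1−π)·p₀ = 0.289×0.1501 + 0.711×0.058015 = 0.084628.
Under exogeneity, PAF = [P(Y=1) − p₀] / P(Y=1).
PAF = (0.084628 − 0.058015) / 0.084628 ≈ 0.3145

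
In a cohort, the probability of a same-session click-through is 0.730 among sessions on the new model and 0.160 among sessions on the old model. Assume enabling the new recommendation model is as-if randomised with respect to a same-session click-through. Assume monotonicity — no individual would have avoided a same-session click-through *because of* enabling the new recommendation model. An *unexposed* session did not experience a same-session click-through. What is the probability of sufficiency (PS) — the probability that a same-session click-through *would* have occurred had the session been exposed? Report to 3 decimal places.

PS ≈ 0.679

Let p₁ = 0.73, p₀ = 0.16.
Under exogeneity and monotonicity, PS = (p₁ − p₀) / (1 − p₀).
PS = (0.73 − 0.16) / (1 − 0.16) = 0.57 / 0.84 ≈ 0.6786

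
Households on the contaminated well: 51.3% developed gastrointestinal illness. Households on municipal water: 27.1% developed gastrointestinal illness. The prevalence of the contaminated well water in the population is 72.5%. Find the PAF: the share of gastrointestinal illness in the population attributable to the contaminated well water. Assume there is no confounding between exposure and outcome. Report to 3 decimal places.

PAF ≈ 0.393

p₁ = 0.513, p₀ = 0.271.
Overall risk P(Y=1) = π·p₁ + (1−π)·p₀ = 0.725×0.513 + 0.275×0.271 = 0.44645.
Under exogeneity, PAF = [P(Y=1) − p₀] / P(Y=1).
PAF = (0.44645 − 0.271) / 0.44645 ≈ 0.3930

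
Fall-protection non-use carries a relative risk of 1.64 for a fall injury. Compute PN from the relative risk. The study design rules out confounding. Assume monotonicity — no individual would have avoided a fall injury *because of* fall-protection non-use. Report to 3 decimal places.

PN ≈ 0.390

Under exogeneity and monotonicity, PN = (RR − 1) / RR = 1 − 1/RR.
PN = (1.64 − 1) / 1.64 = 0.64 / 1.64 ≈ 0.3902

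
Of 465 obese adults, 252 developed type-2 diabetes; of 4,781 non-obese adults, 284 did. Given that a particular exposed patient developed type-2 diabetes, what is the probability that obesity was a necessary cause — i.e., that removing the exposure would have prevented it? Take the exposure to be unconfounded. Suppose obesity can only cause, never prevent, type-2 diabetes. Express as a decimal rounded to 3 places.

p₁ = P(outcome | exposed) = 252/465 = 0.54194
p₀ = P(outcome | unexposed) = 284/4781 = 0.059402
Under exogeneity and monotonicity, PN = (p₁ − p₀) / p₁.
PN = (0.54194 − 0.059402) / 0.54194 = 0.48253 / 0.54194 ≈ 0.8904

PN ≈ 0.890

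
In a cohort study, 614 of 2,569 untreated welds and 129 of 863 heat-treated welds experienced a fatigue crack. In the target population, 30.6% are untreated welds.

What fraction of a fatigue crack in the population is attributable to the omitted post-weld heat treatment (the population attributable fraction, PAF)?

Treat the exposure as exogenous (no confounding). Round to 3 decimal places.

p₁ = P(outcome | exposed) = 614/2569 = 0.239
p₀ = P(outcome | unexposed) = 129/863 = 0.14948
Overall risk P(Y=1) = π·p₁ + (1−π)·p₀ = 0.306×0.239 + 0.694×0.14948 = 0.17687.
Under exogeneity, PAF = [P(Y=1) − p₀] / P(Y=1).
PAF = (0.17687 − 0.14948) / 0.17687 ≈ 0.1549

PAF ≈ 0.155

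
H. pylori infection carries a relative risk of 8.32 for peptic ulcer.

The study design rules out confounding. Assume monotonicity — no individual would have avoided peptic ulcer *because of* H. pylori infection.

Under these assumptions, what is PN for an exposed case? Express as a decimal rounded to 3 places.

PN ≈ 0.880

Under exogeneity and monotonicity, PN = (RR − 1) / RR = 1 − 1/RR.
PN = (8.32 − 1) / 8.32 = 7.32 / 8.32 ≈ 0.8798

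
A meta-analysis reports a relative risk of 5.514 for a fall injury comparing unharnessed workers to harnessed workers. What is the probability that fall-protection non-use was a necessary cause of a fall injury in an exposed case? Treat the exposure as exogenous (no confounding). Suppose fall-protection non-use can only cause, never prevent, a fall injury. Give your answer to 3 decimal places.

Under exogeneity and monotonicity, PN = (RR − 1) / RR = 1 − 1/RR.
PN = (5.514 − 1) / 5.514 = 4.514 / 5.514 ≈ 0.8186

PN ≈ 0.819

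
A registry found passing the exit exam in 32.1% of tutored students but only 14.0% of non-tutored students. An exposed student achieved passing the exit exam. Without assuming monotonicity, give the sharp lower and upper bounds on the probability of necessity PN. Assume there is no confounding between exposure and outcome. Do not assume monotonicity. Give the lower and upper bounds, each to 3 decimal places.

p₁ = 0.321, p₀ = 0.14.
Under exogeneity alone the bounds on PN are max{0,(p₁−p₀)/p₁} ≤ PN ≤ min{1,(1−p₀)/p₁}.
  lower = (p₁ − p₀)/p₁ = 0.181 / 0.321 ≈ 0.5639
  upper = min{1, (1 − p₀)/p₁} = 0.86 / 0.321 ≈ 2.6791 → capped at 1

0.564 ≤ PN ≤ 1.000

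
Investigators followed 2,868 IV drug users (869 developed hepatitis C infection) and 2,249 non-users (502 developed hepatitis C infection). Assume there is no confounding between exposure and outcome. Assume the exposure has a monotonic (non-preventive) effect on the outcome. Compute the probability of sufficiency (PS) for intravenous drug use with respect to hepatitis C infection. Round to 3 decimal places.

PS ≈ 0.103

p₁ = P(outcome | exposed) = 869/2868 = 0.303
p₀ = P(outcome | unexposed) = 502/2249 = 0.22321
Under exogeneity and monotonicity, PS = (p₁ − p₀) / (1 − p₀).
PS = (0.303 − 0.22321) / (1 − 0.22321) = 0.079788 / 0.77679 ≈ 0.1027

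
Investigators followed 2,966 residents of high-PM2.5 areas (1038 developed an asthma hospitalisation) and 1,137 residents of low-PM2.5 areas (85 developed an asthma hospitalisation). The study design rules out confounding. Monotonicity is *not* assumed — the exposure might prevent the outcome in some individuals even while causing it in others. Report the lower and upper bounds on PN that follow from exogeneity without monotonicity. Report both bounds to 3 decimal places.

p₁ = P(outcome | exposed) = 1038/2966 = 0.34997
p₀ = P(outcome | unexposed) = 85/1137 = 0.074758
Under exogeneity alone the bounds on PN are max{0,(p₁−p₀)/p₁} ≤ PN ≤ min{1,(1−p₀)/p₁}.
  lower = (p₁ − p₀)/p₁ = 0.27521 / 0.34997 ≈ 0.7864
  upper = min{1, (1 − p₀)/p₁} = 0.92524 / 0.34997 ≈ 2.6438 → capped at 1

0.786 ≤ PN ≤ 1.000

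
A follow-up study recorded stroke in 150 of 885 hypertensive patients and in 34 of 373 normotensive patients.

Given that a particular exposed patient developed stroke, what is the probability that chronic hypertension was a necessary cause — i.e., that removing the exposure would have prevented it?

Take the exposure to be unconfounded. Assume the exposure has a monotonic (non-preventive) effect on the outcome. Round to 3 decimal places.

PN ≈ 0.462

p₁ = P(outcome | exposed) = 150/885 = 0.16949
p₀ = P(outcome | unexposed) = 34/373 = 0.091153
Under exogeneity and monotonicity, PN = (p₁ − p₀) / p₁.
PN = (0.16949 − 0.091153) / 0.16949 = 0.078339 / 0.16949 ≈ 0.4622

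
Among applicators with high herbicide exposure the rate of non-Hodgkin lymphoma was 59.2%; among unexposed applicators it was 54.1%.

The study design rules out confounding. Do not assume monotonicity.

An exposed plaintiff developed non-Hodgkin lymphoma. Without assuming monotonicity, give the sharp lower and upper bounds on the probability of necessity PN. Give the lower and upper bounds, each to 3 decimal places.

0.086 ≤ PN ≤ 0.775

p₁ = 0.592, p₀ = 0.541.
Under exogeneity alone the bounds on PN are max{0,(p₁−p₀)/p₁} ≤ PN ≤ min{1,(1−p₀)/p₁}.
  lower = (p₁ − p₀)/p₁ = 0.051 / 0.592 ≈ 0.0861
  upper = min{1, (1 − p₀)/p₁} = 0.459 / 0.592 ≈ 0.7753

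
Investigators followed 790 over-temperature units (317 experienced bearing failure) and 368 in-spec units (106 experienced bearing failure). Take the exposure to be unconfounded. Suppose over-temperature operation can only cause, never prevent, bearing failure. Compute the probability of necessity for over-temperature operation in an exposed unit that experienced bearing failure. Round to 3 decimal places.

PN ≈ 0.282

p₁ = P(outcome | exposed) = 317/790 = 0.40127
p₀ = P(outcome | unexposed) = 106/368 = 0.28804
Under exogeneity and monotonicity, PN = (p₁ − p₀) / p₁.
PN = (0.40127 − 0.28804) / 0.40127 = 0.11322 / 0.40127 ≈ 0.2822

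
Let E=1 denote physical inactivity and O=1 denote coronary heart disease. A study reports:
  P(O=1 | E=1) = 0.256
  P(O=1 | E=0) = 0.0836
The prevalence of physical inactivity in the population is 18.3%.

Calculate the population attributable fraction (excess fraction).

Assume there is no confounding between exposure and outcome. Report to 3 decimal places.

PAF ≈ 0.274

Let p₁ = 0.256, p₀ = 0.0836.
Overall risk P(Y=1) = π·p₁ + (1−π)·p₀ = 0.183×0.256 + 0.817×0.0836 = 0.11515.
Under exogeneity, PAF = [P(Y=1) − p₀] / P(Y=1).
PAF = (0.11515 − 0.0836) / 0.11515 ≈ 0.2740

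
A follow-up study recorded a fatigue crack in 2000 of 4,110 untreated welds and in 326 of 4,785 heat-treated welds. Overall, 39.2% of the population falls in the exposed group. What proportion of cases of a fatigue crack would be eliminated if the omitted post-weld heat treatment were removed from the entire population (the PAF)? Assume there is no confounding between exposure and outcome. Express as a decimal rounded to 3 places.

p₁ = P(outcome | exposed) = 2000/4110 = 0.48662
p₀ = P(outcome | unexposed) = 326/4785 = 0.06813
Overall risk P(Y=1) = π·p₁ + (1−π)·p₀ = 0.392×0.48662 + 0.608×0.06813 = 0.23218.
Under exogeneity, PAF = [P(Y=1) − p₀] / P(Y=1).
PAF = (0.23218 − 0.06813) / 0.23218 ≈ 0.7066

PAF ≈ 0.707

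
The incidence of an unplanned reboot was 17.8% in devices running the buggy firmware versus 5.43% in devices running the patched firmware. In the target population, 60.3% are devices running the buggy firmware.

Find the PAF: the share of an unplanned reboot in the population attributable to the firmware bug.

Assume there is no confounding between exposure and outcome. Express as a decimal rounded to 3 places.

p₁ = 0.178, p₀ = 0.0543.
Overall risk P(Y=1) = π·p₁ + (1−π)·p₀ = 0.603×0.178 + 0.397×0.0543 = 0.12889.
Under exogeneity, PAF = [P(Y=1) − p₀] / P(Y=1).
PAF = (0.12889 − 0.0543) / 0.12889 ≈ 0.5787

PAF ≈ 0.579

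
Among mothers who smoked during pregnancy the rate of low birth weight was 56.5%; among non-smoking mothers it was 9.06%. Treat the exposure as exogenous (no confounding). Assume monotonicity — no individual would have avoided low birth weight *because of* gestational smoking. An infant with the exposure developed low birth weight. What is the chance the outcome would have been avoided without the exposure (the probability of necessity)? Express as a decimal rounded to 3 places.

PN ≈ 0.840

p₁ = 0.565, p₀ = 0.0906.
Under exogeneity and monotonicity, PN = (p₁ − p₀) / p₁.
PN = (0.565 − 0.0906) / 0.565 = 0.4744 / 0.565 ≈ 0.8396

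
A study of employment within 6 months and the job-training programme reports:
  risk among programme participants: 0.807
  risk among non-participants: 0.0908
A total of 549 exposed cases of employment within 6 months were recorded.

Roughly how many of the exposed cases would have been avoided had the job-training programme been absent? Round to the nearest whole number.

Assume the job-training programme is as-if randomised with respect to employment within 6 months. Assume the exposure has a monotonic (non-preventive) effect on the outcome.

Let p₁ = 0.807, p₀ = 0.0908.
PN = (p₁ − p₀)/p₁ = (0.807 − 0.0908) / 0.807 ≈ 0.88748.
Attributable cases ≈ PN × (exposed cases) = 0.88748 × 549 ≈ 487.23.

about 487 cases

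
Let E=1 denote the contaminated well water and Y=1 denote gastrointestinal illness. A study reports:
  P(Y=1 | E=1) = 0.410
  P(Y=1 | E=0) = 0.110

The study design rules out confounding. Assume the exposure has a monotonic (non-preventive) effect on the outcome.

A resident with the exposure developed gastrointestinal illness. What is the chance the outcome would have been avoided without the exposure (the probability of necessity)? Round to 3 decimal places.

PN ≈ 0.732

Let p₁ = 0.41, p₀ = 0.11.
Under exogeneity and monotonicity, PN = (p₁ − p₀) / p₁.
PN = (0.41 − 0.11) / 0.41 = 0.3 / 0.41 ≈ 0.7317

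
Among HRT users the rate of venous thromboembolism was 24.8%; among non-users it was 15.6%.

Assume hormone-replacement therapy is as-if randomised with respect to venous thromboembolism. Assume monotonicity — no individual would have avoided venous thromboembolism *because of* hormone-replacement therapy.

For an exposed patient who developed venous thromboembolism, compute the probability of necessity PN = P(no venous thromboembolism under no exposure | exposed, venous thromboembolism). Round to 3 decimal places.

p₁ = 0.248, p₀ = 0.156.
Under exogeneity and monotonicity, PN = (p₁ − p₀) / p₁.
PN = (0.248 − 0.156) / 0.248 = 0.092 / 0.248 ≈ 0.3710

PN ≈ 0.371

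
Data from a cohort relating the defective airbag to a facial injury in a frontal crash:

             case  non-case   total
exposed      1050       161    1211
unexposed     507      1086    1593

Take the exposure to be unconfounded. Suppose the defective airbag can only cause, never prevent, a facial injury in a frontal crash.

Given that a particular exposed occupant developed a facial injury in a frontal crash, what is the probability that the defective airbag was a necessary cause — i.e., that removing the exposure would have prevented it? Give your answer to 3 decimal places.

PN ≈ 0.633

p₁ = P(outcome | exposed) = 1050/1211 = 0.86705
p₀ = P(outcome | unexposed) = 507/1593 = 0.31827
Under exogeneity and monotonicity, PN = (p₁ − p₀) / p₁.
PN = (0.86705 − 0.31827) / 0.86705 = 0.54878 / 0.86705 ≈ 0.6329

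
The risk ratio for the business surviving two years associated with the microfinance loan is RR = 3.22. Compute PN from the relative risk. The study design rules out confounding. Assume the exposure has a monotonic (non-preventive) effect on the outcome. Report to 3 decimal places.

Under exogeneity and monotonicity, PN = (RR − 1) / RR = 1 − 1/RR.
PN = (3.22 − 1) / 3.22 = 2.22 / 3.22 ≈ 0.6894

PN ≈ 0.689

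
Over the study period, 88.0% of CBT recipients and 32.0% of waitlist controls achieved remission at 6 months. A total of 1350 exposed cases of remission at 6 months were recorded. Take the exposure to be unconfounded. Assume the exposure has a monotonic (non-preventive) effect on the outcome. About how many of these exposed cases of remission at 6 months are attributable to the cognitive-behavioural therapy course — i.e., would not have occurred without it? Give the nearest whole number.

about 859 cases

p₁ = 0.88, p₀ = 0.32.
PN = (p₁ − p₀)/p₁ = (0.88 − 0.32) / 0.88 ≈ 0.63636.
Attributable cases ≈ PN × (exposed cases) = 0.63636 × 1350 ≈ 859.09.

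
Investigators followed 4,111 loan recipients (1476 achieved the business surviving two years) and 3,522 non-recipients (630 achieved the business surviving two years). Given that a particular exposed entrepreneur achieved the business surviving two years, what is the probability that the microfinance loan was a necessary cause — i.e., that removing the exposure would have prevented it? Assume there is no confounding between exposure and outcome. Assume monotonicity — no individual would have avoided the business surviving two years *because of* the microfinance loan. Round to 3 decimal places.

PN ≈ 0.502

p₁ = P(outcome | exposed) = 1476/4111 = 0.35904
p₀ = P(outcome | unexposed) = 630/3522 = 0.17888
Under exogeneity and monotonicity, PN = (p₁ − p₀) / p₁.
PN = (0.35904 − 0.17888) / 0.35904 = 0.18016 / 0.35904 ≈ 0.5018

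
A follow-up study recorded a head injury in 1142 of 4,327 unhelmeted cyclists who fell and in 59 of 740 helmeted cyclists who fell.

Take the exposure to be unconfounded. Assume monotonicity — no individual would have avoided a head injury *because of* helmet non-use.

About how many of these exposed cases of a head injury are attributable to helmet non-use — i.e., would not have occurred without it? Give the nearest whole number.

p₁ = P(outcome | exposed) = 1142/4327 = 0.26392
p₀ = P(outcome | unexposed) = 59/740 = 0.07973
PN = (p₁ − p₀)/p₁ = (0.26392 − 0.07973) / 0.26392 ≈ 0.69791.
Attributable cases ≈ PN × (exposed cases) = 0.69791 × 1142 ≈ 797.01.

about 797 cases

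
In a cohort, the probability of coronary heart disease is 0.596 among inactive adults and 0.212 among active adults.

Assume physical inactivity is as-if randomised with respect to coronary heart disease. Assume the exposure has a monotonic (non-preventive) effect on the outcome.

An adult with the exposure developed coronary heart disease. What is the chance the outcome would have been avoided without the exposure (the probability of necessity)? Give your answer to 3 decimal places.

Let p₁ = 0.596, p₀ = 0.212.
Under exogeneity and monotonicity, PN = (p₁ − p₀) / p₁.
PN = (0.596 − 0.212) / 0.596 = 0.384 / 0.596 ≈ 0.6443

PN ≈ 0.644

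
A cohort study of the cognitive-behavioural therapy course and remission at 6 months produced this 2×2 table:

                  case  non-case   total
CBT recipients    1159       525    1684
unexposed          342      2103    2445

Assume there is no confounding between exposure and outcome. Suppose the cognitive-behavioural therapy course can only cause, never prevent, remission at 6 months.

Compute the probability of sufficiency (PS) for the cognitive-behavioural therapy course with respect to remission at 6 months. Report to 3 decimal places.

PS ≈ 0.638

p₁ = P(outcome | exposed) = 1159/1684 = 0.68824
p₀ = P(outcome | unexposed) = 342/2445 = 0.13988
Under exogeneity and monotonicity, PS = (p₁ − p₀)/(1 − p₀).
PS = (0.68824 − 0.13988) / 0.86012 ≈ 0.6375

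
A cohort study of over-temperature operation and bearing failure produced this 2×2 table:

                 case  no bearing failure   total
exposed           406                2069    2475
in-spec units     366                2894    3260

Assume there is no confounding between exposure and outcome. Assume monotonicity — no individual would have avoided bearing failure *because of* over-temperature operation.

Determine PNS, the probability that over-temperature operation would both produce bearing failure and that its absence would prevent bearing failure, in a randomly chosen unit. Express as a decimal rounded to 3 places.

p₁ = P(outcome | exposed) = 406/2475 = 0.16404
p₀ = P(outcome | unexposed) = 366/3260 = 0.11227
Under exogeneity and monotonicity, PNS = p₁ − p₀.
PNS = 0.16404 − 0.11227 = 0.05177

PNS ≈ 0.052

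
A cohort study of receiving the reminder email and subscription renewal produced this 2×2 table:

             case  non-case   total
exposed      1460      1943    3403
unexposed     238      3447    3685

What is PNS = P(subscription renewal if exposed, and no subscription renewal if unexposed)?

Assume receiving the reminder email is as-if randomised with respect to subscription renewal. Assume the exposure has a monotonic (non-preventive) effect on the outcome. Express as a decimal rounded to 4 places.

p₁ = P(outcome | exposed) = 1460/3403 = 0.42903
p₀ = P(outcome | unexposed) = 238/3685 = 0.064586
Under exogeneity and monotonicity, PNS = p₁ − p₀.
PNS = 0.42903 − 0.064586 = 0.36445

PNS ≈ 0.3644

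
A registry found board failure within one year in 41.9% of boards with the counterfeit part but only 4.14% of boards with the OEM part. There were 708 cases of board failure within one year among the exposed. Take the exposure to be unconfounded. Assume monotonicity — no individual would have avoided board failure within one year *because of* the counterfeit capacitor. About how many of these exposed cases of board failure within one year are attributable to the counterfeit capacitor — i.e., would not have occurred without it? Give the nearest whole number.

p₁ = 0.419, p₀ = 0.0414.
PN = (p₁ − p₀)/p₁ = (0.419 − 0.0414) / 0.419 ≈ 0.90119.
Attributable cases ≈ PN × (exposed cases) = 0.90119 × 708 ≈ 638.04.

about 638 cases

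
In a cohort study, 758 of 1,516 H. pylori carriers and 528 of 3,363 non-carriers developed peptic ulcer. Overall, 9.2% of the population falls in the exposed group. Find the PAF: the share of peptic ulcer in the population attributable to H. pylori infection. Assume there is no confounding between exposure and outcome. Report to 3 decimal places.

PAF ≈ 0.167

p₁ = P(outcome | exposed) = 758/1516 = 0.5
p₀ = P(outcome | unexposed) = 528/3363 = 0.157
Overall risk P(Y=1) = π·p₁ + (1−π)·p₀ = 0.092×0.5 + 0.908×0.157 = 0.18856.
Under exogeneity, PAF = [P(Y=1) − p₀] / P(Y=1).
PAF = (0.18856 − 0.157) / 0.18856 ≈ 0.1674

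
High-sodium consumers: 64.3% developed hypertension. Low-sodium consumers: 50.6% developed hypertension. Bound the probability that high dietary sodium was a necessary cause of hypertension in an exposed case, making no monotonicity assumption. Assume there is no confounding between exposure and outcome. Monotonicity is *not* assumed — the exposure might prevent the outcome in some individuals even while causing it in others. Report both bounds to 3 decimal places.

0.213 ≤ PN ≤ 0.768

p₁ = 0.643, p₀ = 0.506.
Under exogeneity alone the bounds on PN are max{0,(p₁−p₀)/p₁} ≤ PN ≤ min{1,(1−p₀)/p₁}.
  lower = (p₁ − p₀)/p₁ = 0.137 / 0.643 ≈ 0.2131
  upper = min{1, (1 − p₀)/p₁} = 0.494 / 0.643 ≈ 0.7683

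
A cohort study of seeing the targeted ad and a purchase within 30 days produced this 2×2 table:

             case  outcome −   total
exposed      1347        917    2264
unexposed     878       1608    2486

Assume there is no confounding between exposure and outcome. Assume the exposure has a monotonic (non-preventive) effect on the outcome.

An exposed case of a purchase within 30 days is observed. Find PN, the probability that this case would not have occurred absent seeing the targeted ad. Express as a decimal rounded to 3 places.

p₁ = P(outcome | exposed) = 1347/2264 = 0.59496
p₀ = P(outcome | unexposed) = 878/2486 = 0.35318
Under exogeneity and monotonicity, PN = (p₁ − p₀)/p₁.
PN = (0.59496 − 0.35318) / 0.59496 ≈ 0.4064

PN ≈ 0.406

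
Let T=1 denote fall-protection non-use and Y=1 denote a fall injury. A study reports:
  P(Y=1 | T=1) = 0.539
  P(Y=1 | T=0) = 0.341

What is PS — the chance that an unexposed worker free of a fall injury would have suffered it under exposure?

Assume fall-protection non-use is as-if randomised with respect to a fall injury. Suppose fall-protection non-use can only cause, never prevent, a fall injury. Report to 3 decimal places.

PS ≈ 0.300

Let p₁ = 0.539, p₀ = 0.341.
Under exogeneity and monotonicity, PS = (p₁ − p₀) / (1 − p₀).
PS = (0.539 − 0.341) / (1 − 0.341) = 0.198 / 0.659 ≈ 0.3005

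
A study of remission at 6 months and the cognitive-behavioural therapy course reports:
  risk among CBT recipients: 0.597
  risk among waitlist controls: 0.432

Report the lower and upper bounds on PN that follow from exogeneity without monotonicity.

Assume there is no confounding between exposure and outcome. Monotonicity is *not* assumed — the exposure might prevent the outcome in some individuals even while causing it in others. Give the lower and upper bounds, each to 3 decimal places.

0.276 ≤ PN ≤ 0.951

Let p₁ = 0.597, p₀ = 0.432.
Under exogeneity alone the bounds on PN are max{0,(p₁−p₀)/p₁} ≤ PN ≤ min{1,(1−p₀)/p₁}.
  lower = (p₁ − p₀)/p₁ = 0.165 / 0.597 ≈ 0.2764
  upper = min{1, (1 − p₀)/p₁} = 0.568 / 0.597 ≈ 0.9514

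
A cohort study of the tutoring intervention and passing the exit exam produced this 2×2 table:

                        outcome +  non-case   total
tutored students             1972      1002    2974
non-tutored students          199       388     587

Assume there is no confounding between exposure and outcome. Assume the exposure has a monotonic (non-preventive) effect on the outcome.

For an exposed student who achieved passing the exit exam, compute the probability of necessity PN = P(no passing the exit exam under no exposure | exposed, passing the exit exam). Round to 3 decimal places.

p₁ = P(outcome | exposed) = 1972/2974 = 0.66308
p₀ = P(outcome | unexposed) = 199/587 = 0.33901
Under exogeneity and monotonicity, PN = (p₁ − p₀)/p₁.
PN = (0.66308 − 0.33901) / 0.66308 ≈ 0.4887

PN ≈ 0.489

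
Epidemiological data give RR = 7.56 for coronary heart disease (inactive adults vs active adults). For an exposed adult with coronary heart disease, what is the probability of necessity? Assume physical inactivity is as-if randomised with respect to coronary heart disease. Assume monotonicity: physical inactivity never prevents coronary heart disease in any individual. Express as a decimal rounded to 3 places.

PN ≈ 0.868

Under exogeneity and monotonicity, PN = (RR − 1) / RR = 1 − 1/RR.
PN = (7.56 − 1) / 7.56 = 6.56 / 7.56 ≈ 0.8677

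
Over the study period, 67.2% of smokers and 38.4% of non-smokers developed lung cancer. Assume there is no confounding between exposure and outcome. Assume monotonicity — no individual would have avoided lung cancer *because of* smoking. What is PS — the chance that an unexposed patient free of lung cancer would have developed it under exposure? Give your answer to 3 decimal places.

PS ≈ 0.468

p₁ = 0.672, p₀ = 0.384.
Under exogeneity and monotonicity, PS = (p₁ − p₀) / (1 − p₀).
PS = (0.672 − 0.384) / (1 − 0.384) = 0.288 / 0.616 ≈ 0.4675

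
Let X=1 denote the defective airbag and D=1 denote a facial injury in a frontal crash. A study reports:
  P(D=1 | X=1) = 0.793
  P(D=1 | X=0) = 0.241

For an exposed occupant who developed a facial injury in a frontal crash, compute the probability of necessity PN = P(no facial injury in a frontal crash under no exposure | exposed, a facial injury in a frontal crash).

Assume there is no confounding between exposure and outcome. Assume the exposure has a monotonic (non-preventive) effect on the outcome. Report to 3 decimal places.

Let p₁ = 0.793, p₀ = 0.241.
Under exogeneity and monotonicity, PN = (p₁ − p₀) / p₁.
PN = (0.793 − 0.241) / 0.793 = 0.552 / 0.793 ≈ 0.6961

PN ≈ 0.696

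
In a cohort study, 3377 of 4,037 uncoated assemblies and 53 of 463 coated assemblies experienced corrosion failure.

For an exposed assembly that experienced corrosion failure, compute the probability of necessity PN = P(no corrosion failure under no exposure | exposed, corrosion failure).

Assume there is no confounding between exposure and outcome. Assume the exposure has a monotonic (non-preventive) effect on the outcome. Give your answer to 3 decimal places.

p₁ = P(outcome | exposed) = 3377/4037 = 0.83651
p₀ = P(outcome | unexposed) = 53/463 = 0.11447
Under exogeneity and monotonicity, PN = (p₁ − p₀) / p₁.
PN = (0.83651 − 0.11447) / 0.83651 = 0.72204 / 0.83651 ≈ 0.8632

PN ≈ 0.863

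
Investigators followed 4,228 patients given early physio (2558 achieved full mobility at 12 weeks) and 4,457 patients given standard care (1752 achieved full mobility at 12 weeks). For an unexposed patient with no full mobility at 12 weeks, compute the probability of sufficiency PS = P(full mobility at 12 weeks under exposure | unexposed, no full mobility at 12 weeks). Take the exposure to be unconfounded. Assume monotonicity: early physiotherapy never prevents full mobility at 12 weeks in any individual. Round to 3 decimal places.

p₁ = P(outcome | exposed) = 2558/4228 = 0.60501
p₀ = P(outcome | unexposed) = 1752/4457 = 0.39309
Under exogeneity and monotonicity, PS = (p₁ − p₀) / (1 − p₀).
PS = (0.60501 − 0.39309) / (1 − 0.39309) = 0.21192 / 0.60691 ≈ 0.3492

PS ≈ 0.349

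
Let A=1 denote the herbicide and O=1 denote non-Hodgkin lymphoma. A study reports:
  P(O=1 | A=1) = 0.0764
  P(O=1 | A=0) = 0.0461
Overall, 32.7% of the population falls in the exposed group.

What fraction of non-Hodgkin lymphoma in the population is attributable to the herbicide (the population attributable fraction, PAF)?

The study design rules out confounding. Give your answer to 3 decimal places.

PAF ≈ 0.177

Let p₁ = 0.0764, p₀ = 0.0461.
Overall risk P(Y=1) = π·p₁ + (1−π)·p₀ = 0.327×0.0764 + 0.673×0.0461 = 0.056008.
Under exogeneity, PAF = [P(Y=1) − p₀] / P(Y=1).
PAF = (0.056008 − 0.0461) / 0.056008 ≈ 0.1769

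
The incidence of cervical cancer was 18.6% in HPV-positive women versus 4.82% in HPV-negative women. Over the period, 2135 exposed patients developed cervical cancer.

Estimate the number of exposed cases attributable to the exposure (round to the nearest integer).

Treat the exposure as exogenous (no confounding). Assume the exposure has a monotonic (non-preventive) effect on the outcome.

about 1582 cases

p₁ = 0.186, p₀ = 0.0482.
PN = (p₁ − p₀)/p₁ = (0.186 − 0.0482) / 0.186 ≈ 0.74086.
Attributable cases ≈ PN × (exposed cases) = 0.74086 × 2135 ≈ 1581.74.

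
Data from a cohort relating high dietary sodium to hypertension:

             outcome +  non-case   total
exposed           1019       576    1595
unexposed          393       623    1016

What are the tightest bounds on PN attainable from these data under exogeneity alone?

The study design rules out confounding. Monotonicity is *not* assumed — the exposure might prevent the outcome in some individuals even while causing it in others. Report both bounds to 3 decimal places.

p₁ = P(outcome | exposed) = 1019/1595 = 0.63887
p₀ = P(outcome | unexposed) = 393/1016 = 0.38681
Under exogeneity alone the bounds on PN are max{0,(p₁−p₀)/p₁} ≤ PN ≤ min{1,(1−p₀)/p₁}.
  lower = (p₁ − p₀)/p₁ = 0.25206 / 0.63887 ≈ 0.3945
  upper = min{1, (1 − p₀)/p₁} = 0.61319 / 0.63887 ≈ 0.9598

0.395 ≤ PN ≤ 0.960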